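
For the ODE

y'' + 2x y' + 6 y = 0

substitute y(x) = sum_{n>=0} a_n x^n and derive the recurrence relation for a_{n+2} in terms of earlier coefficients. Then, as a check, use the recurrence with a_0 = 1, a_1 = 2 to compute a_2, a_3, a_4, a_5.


Substitute y = sum_n a_n x^n.
y''(x) has coefficient (n+2)(n+1) a_{n+2} at x^n;
2 x y'(x) has coefficient 2 n a_n at x^n (shift);
6 y(x) has coefficient 6 a_n at x^n.
Matching x^n: (n+2)(n+1) a_{n+2} + (2n + 6) a_n = 0.
Thus a_{n+2} = (-2n - 6) / ((n+1)(n+2)) * a_n.

Check with a_0 = 1, a_1 = 2 (apply the recurrence for n = 0, 1, 2, 3): a_0 = 1, a_1 = 2, a_2 = -3, a_3 = -8/3, a_4 = 5/2, a_5 = 8/5.

a_(n+2) = (-2n - 6) / ((n+1)(n+2)) * a_n; check: a_0 = 1, a_1 = 2, a_2 = -3, a_3 = -8/3, a_4 = 5/2, a_5 = 8/5


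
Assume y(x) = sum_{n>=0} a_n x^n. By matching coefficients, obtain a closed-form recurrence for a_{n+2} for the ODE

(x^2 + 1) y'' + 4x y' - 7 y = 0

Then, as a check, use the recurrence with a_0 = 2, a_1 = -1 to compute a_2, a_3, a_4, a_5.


Substitute y = sum_n a_n x^n.
(1 + 1 x^2) y'' contributes (n+2)(n+1) a_{n+2} + n(n-1) a_n at x^n.
4 x y'(x) contributes 4 n a_n at x^n.
-7 y(x) contributes -7 a_n at x^n.
Matching x^n: (n+2)(n+1) a_{n+2} + (n(n-1) + 4 n - 7) a_n = 0.
Thus a_{n+2} = (-n(n-1) - 4 n + 7) / ((n+1)(n+2)) * a_n.

Check with a_0 = 2, a_1 = -1 (apply the recurrence for n = 0, 1, 2, 3): a_0 = 2, a_1 = -1, a_2 = 7, a_3 = -1/2, a_4 = -7/4, a_5 = 11/40.

a_(n+2) = (-n(n-1) - 4 n + 7) / ((n+1)(n+2)) * a_n; check: a_0 = 2, a_1 = -1, a_2 = 7, a_3 = -1/2, a_4 = -7/4, a_5 = 11/40


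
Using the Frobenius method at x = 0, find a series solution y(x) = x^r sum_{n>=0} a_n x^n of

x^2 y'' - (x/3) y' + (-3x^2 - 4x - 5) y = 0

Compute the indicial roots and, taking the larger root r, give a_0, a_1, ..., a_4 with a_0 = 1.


Write in Frobenius form y'' + (p(x)/x) y' + (q(x)/x^2) y = 0:
  p(x) = -1/3,  q(x) = -3x^2 - 4x - 5.
Indicial equation: r(r-1) + (-1/3) r + (-5) = 0 -> roots r_1 = 3, r_2 = -5/3.
Take r = r_1 = 3. Let y(x) = x^r sum_{n>=0} a_n x^n with a_0 = 1.
Substitute y = x^r sum a_n x^n and match x^{r+n}. The recurrence is
  D(n) a_n - 4 a_{n-1} - 3 a_{n-2} = 0,  where D(n) = (r+n)(r+n-1) + (-1/3)(r+n) + (-5).
  a_n = [4 a_{n-1} + 3 a_{n-2}] / D(n).
Since the indicial polynomial factors as (r - r_1)(r - r_2), D(n) = (r_1 + n - r_1)(r_1 + n - r_2) = n(n + 14/3).
Evaluating step by step (a_0 = 1):
  n = 1: D(1) = 1(1 + 14/3) = 17/3; numerator = 4(1) = 4; a_1 = (4)/(17/3) = 12/17
  n = 2: D(2) = 2(2 + 14/3) = 40/3; numerator = 4(12/17) + 3(1) = 99/17; a_2 = (99/17)/(40/3) = 297/680
  n = 3: D(3) = 3(3 + 14/3) = 23; numerator = 4(297/680) + 3(12/17) = 657/170; a_3 = (657/170)/(23) = 657/3910
  n = 4: D(4) = 4(4 + 14/3) = 104/3; numerator = 4(657/3910) + 3(297/680) = 6201/3128; a_4 = (6201/3128)/(104/3) = 1431/25024

r = 3; a_0 = 1; a_1 = 12/17; a_2 = 297/680; a_3 = 657/3910; a_4 = 1431/25024


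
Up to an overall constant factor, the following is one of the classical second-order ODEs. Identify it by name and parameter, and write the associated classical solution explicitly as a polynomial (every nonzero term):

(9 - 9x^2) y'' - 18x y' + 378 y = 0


All three coefficients share the factor 9; dividing through by 9 gives  (1 - x^2) y'' - 2x y' + 42 y = 0.
This matches the Legendre equation (1 - x^2) y'' - 2x y' + n(n+1) y = 0 (note the -2x y' term) with n(n+1) = 42, so n = 6; the polynomial solution is P_6(x).
With y = sum_k a_k x^k, matching x^k gives (k+2)(k+1) a_{k+2} = [k(k+1) - n(n+1)] a_k = (k - 6)(k + 7) a_k. The right side vanishes at k = 6, so the series with the parity of 6 terminates at degree 6.
Standard normalization (P_n(1) = 1): leading coefficient (2n)!/(2^n (n!)^2) = 479001600/(64*518400) = 231/16, so a_6 = 231/16. Work downward with a_k = (k+1)(k+2) a_{k+2} / ((k - 6)(k + 7)):
  a_4 = (5)(6)(231/16) / ((4 - 6)(4 + 7)) = (3465/8)/(-22) = -315/16
  a_2 = (3)(4)(-315/16) / ((2 - 6)(2 + 7)) = (-945/4)/(-36) = 105/16
  a_0 = (1)(2)(105/16) / ((0 - 6)(0 + 7)) = (105/8)/(-42) = -5/16
Hence P_6(x) = 231 x^6/16 - 315 x^4/16 + 105 x^2/16 - 5/16.

P_6(x); series = 231 x^6/16 - 315 x^4/16 + 105 x^2/16 - 5/16


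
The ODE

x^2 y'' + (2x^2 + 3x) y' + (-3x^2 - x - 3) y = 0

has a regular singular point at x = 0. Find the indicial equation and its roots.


Divide by x^2 to reach normal form y'' + P_1(x) y' + P_2(x) y = 0 with P_1(x) = 2 + 3/x and P_2(x) = -3 - 1/x - 3/x^2.
x = 0 is a singular point because the y'-coefficient 2 + 3/x has a pole at x = 0 and the y-coefficient -3 - 1/x - 3/x^2 has a pole at x = 0.
It is a regular singular point because x P_1(x) = p(x) = 2x + 3 and x^2 P_2(x) = q(x) = -3x^2 - x - 3 are polynomials, hence analytic at x = 0.
p(0) = 3,  q(0) = -3.
Indicial equation: r(r-1) + p(0) r + q(0) = 0, i.e. r^2 + (p(0) - 1) r + q(0) = 0, i.e. r^2 + 2 r - 3 = 0.
Discriminant: (2)^2 - 4(-3) = 16, so r = (-2 ± 4)/2.
Solving: r_1 = 1, r_2 = -3.

indicial: r^2 + 2 r - 3 = 0; roots r_1 = 1, r_2 = -3


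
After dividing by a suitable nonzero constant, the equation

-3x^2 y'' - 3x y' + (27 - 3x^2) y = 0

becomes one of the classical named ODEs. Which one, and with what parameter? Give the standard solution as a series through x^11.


All three coefficients share the factor -3; dividing through by -3 gives  x^2 y'' + x y' + (x^2 - 9) y = 0.
This matches the Bessel equation x^2 y'' + x y' + (x^2 - nu^2) y = 0 with nu^2 = 9, so nu = 3; the solution bounded at x = 0 is J_3(x).
Frobenius at x = 0: indicial roots ±nu; for r = nu the recurrence k(k + 2nu) c_k = -c_{k-2} gives the standard series J_nu(x) = sum_{k>=0} (-1)^k / (k! (k+nu)!) (x/2)^(2k+nu). Evaluate the first 5 terms:
  k = 0: (-1)^0 / (0! * 3! * 2^3) x^3 = 1/(1*6*8) x^3 = (1/48) x^3
  k = 1: (-1)^1 / (1! * 4! * 2^5) x^5 = -1/(1*24*32) x^5 = (-1/768) x^5
  k = 2: (-1)^2 / (2! * 5! * 2^7) x^7 = 1/(2*120*128) x^7 = (1/30720) x^7
  k = 3: (-1)^3 / (3! * 6! * 2^9) x^9 = -1/(6*720*512) x^9 = (-1/2211840) x^9
  k = 4: (-1)^4 / (4! * 7! * 2^11) x^11 = 1/(24*5040*2048) x^11 = (1/247726080) x^11
Hence J_3(x) = x^11/247726080 - x^9/2211840 + x^7/30720 - x^5/768 + x^3/48 + ....

J_3(x); series = x^11/247726080 - x^9/2211840 + x^7/30720 - x^5/768 + x^3/48


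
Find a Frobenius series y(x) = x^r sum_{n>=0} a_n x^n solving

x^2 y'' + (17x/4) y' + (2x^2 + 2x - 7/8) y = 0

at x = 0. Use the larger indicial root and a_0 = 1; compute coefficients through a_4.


Write in Frobenius form y'' + (p(x)/x) y' + (q(x)/x^2) y = 0:
  p(x) = 17/4,  q(x) = 2x^2 + 2x - 7/8.
Indicial equation: r(r-1) + (17/4) r + (-7/8) = 0 -> roots r_1 = 1/4, r_2 = -7/2.
Take r = r_1 = 1/4. Let y(x) = x^r sum_{n>=0} a_n x^n with a_0 = 1.
Substitute y = x^r sum a_n x^n and match x^{r+n}. The recurrence is
  D(n) a_n + 2 a_{n-1} + 2 a_{n-2} = 0,  where D(n) = (r+n)(r+n-1) + (17/4)(r+n) + (-7/8).
  a_n = [-2 a_{n-1} - 2 a_{n-2}] / D(n).
Since the indicial polynomial factors as (r - r_1)(r - r_2), D(n) = (r_1 + n - r_1)(r_1 + n - r_2) = n(n + 15/4).
Evaluating step by step (a_0 = 1):
  n = 1: D(1) = 1(1 + 15/4) = 19/4; numerator = -2(1) = -2; a_1 = (-2)/(19/4) = -8/19
  n = 2: D(2) = 2(2 + 15/4) = 23/2; numerator = -2(-8/19) - 2(1) = -22/19; a_2 = (-22/19)/(23/2) = -44/437
  n = 3: D(3) = 3(3 + 15/4) = 81/4; numerator = -2(-44/437) - 2(-8/19) = 24/23; a_3 = (24/23)/(81/4) = 32/621
  n = 4: D(4) = 4(4 + 15/4) = 31; numerator = -2(32/621) - 2(-44/437) = 1160/11799; a_4 = (1160/11799)/(31) = 1160/365769

r = 1/4; a_0 = 1; a_1 = -8/19; a_2 = -44/437; a_3 = 32/621; a_4 = 1160/365769


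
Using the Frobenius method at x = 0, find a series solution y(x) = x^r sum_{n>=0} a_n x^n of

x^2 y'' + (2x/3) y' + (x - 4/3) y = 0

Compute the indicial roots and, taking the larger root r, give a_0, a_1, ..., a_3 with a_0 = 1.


Write in Frobenius form y'' + (p(x)/x) y' + (q(x)/x^2) y = 0:
  p(x) = 2/3,  q(x) = x - 4/3.
Indicial equation: r(r-1) + (2/3) r + (-4/3) = 0 -> roots r_1 = 4/3, r_2 = -1.
Take r = r_1 = 4/3. Let y(x) = x^r sum_{n>=0} a_n x^n with a_0 = 1.
Substitute y = x^r sum a_n x^n and match x^{r+n}. The recurrence is
  D(n) a_n + 1 a_{n-1} = 0,  where D(n) = (r+n)(r+n-1) + (2/3)(r+n) + (-4/3).
  a_n = -1 / D(n) * a_{n-1}.
Since the indicial polynomial factors as (r - r_1)(r - r_2), D(n) = (r_1 + n - r_1)(r_1 + n - r_2) = n(n + 7/3).
Evaluating step by step (a_0 = 1):
  n = 1: D(1) = 1(1 + 7/3) = 10/3; numerator = -1(1) = -1; a_1 = (-1)/(10/3) = -3/10
  n = 2: D(2) = 2(2 + 7/3) = 26/3; numerator = -1(-3/10) = 3/10; a_2 = (3/10)/(26/3) = 9/260
  n = 3: D(3) = 3(3 + 7/3) = 16; numerator = -1(9/260) = -9/260; a_3 = (-9/260)/(16) = -9/4160

r = 4/3; a_0 = 1; a_1 = -3/10; a_2 = 9/260; a_3 = -9/4160


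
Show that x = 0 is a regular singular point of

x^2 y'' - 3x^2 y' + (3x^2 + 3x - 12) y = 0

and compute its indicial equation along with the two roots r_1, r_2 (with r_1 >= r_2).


Divide by x^2 to reach normal form y'' + P_1(x) y' + P_2(x) y = 0 with P_1(x) = -3 and P_2(x) = 3 + 3/x - 12/x^2.
x = 0 is a singular point because the y-coefficient 3 + 3/x - 12/x^2 has a pole at x = 0.
It is a regular singular point because x P_1(x) = p(x) = -3x and x^2 P_2(x) = q(x) = 3x^2 + 3x - 12 are polynomials, hence analytic at x = 0.
p(0) = 0,  q(0) = -12.
Indicial equation: r(r-1) + p(0) r + q(0) = 0, i.e. r^2 + (p(0) - 1) r + q(0) = 0, i.e. r^2 - 1 r - 12 = 0.
Discriminant: (-1)^2 - 4(-12) = 49, so r = (1 ± 7)/2.
Solving: r_1 = 4, r_2 = -3.

indicial: r^2 - 1 r - 12 = 0; roots r_1 = 4, r_2 = -3


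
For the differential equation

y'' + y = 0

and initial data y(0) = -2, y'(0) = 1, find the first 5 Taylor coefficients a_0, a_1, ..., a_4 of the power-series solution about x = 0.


Ansatz: y(x) = sum_{n>=0} a_n x^n, so y'(x) = sum_{n>=1} n a_n x^(n-1) and y''(x) = sum_{n>=2} n(n-1) a_n x^(n-2).
Substitute into P(x) y'' + Q(x) y' + R(x) y = 0 with P(x) = 1, Q(x) = 0, R(x) = 1, and match powers of x.
Initial conditions: a_0 = -2, a_1 = 1.
Setting the coefficient of each power of x to zero and solving order by order (substituting the coefficients already found):
  x^0: 2 a_2 + a_0 = 0  ->  2 a_2 = -a_0 = 2  ->  a_2 = 1
  x^1: 6 a_3 + a_1 = 0  ->  6 a_3 = -a_1 = -1  ->  a_3 = -1/6
  x^2: 12 a_4 + a_2 = 0  ->  12 a_4 = -a_2 = -1  ->  a_4 = -1/12
Truncated series: y(x) = -2 + x + x^2 - (1/6) x^3 - (1/12) x^4 + O(x^5).

a_0 = -2; a_1 = 1; a_2 = 1; a_3 = -1/6; a_4 = -1/12


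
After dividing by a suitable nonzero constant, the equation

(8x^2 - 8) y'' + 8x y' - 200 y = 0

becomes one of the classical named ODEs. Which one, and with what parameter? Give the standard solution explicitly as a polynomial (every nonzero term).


All three coefficients share the factor -8; dividing through by -8 gives  (1 - x^2) y'' - x y' + 25 y = 0.
This matches the Chebyshev equation (1 - x^2) y'' - x y' + n^2 y = 0 (note the -x y' term, not -2x y') with n^2 = 25, so n = 5; the polynomial solution is T_5(x).
With y = sum_k a_k x^k, matching x^k gives (k+2)(k+1) a_{k+2} = (k^2 - n^2) a_k = (k - 5)(k + 5) a_k. The right side vanishes at k = 5, so the series with the parity of 5 terminates at degree 5.
Standard normalization: leading coefficient of T_n is 2^(n-1), so a_5 = 2^4 = 16. Work downward with a_k = (k+1)(k+2) a_{k+2} / ((k - 5)(k + 5)):
  a_3 = (4)(5)(16) / ((3 - 5)(3 + 5)) = 320/(-16) = -20
  a_1 = (2)(3)(-20) / ((1 - 5)(1 + 5)) = -120/(-24) = 5
Hence T_5(x) = 16 x^5 - 20 x^3 + 5 x.

T_5(x); series = 16 x^5 - 20 x^3 + 5 x


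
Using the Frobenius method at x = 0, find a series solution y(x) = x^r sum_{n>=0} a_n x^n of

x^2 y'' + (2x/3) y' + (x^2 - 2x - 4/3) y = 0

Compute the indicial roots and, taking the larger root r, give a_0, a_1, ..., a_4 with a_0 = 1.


Write in Frobenius form y'' + (p(x)/x) y' + (q(x)/x^2) y = 0:
  p(x) = 2/3,  q(x) = x^2 - 2x - 4/3.
Indicial equation: r(r-1) + (2/3) r + (-4/3) = 0 -> roots r_1 = 4/3, r_2 = -1.
Take r = r_1 = 4/3. Let y(x) = x^r sum_{n>=0} a_n x^n with a_0 = 1.
Substitute y = x^r sum a_n x^n and match x^{r+n}. The recurrence is
  D(n) a_n - 2 a_{n-1} + 1 a_{n-2} = 0,  where D(n) = (r+n)(r+n-1) + (2/3)(r+n) + (-4/3).
  a_n = [2 a_{n-1} - 1 a_{n-2}] / D(n).
Since the indicial polynomial factors as (r - r_1)(r - r_2), D(n) = (r_1 + n - r_1)(r_1 + n - r_2) = n(n + 7/3).
Evaluating step by step (a_0 = 1):
  n = 1: D(1) = 1(1 + 7/3) = 10/3; numerator = 2(1) = 2; a_1 = (2)/(10/3) = 3/5
  n = 2: D(2) = 2(2 + 7/3) = 26/3; numerator = 2(3/5) - 1(1) = 1/5; a_2 = (1/5)/(26/3) = 3/130
  n = 3: D(3) = 3(3 + 7/3) = 16; numerator = 2(3/130) - 1(3/5) = -36/65; a_3 = (-36/65)/(16) = -9/260
  n = 4: D(4) = 4(4 + 7/3) = 76/3; numerator = 2(-9/260) - 1(3/130) = -6/65; a_4 = (-6/65)/(76/3) = -9/2470

r = 4/3; a_0 = 1; a_1 = 3/5; a_2 = 3/130; a_3 = -9/260; a_4 = -9/2470


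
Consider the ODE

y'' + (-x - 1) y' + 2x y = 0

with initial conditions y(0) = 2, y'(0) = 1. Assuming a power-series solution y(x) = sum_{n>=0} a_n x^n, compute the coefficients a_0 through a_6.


Ansatz: y(x) = sum_{n>=0} a_n x^n, so y'(x) = sum_{n>=1} n a_n x^(n-1) and y''(x) = sum_{n>=2} n(n-1) a_n x^(n-2).
Substitute into P(x) y'' + Q(x) y' + R(x) y = 0 with P(x) = 1, Q(x) = -x - 1, R(x) = 2x, and match powers of x.
Initial conditions: a_0 = 2, a_1 = 1.
Setting the coefficient of each power of x to zero and solving order by order (substituting the coefficients already found):
  x^0: 2 a_2 - a_1 = 0  ->  2 a_2 = a_1 = 1  ->  a_2 = 1/2
  x^1: 6 a_3 - 2 a_2 - a_1 + 2 a_0 = 0  ->  6 a_3 = 2 a_2 + a_1 - 2 a_0 = -2  ->  a_3 = -1/3
  x^2: 12 a_4 - 3 a_3 - 2 a_2 + 2 a_1 = 0  ->  12 a_4 = 3 a_3 + 2 a_2 - 2 a_1 = -2  ->  a_4 = -1/6
  x^3: 20 a_5 - 4 a_4 - 3 a_3 + 2 a_2 = 0  ->  20 a_5 = 4 a_4 + 3 a_3 - 2 a_2 = -8/3  ->  a_5 = -2/15
  x^4: 30 a_6 - 5 a_5 - 4 a_4 + 2 a_3 = 0  ->  30 a_6 = 5 a_5 + 4 a_4 - 2 a_3 = -2/3  ->  a_6 = -1/45
Truncated series: y(x) = 2 + x + (1/2) x^2 - (1/3) x^3 - (1/6) x^4 - (2/15) x^5 - (1/45) x^6 + O(x^7).

a_0 = 2; a_1 = 1; a_2 = 1/2; a_3 = -1/3; a_4 = -1/6; a_5 = -2/15; a_6 = -1/45


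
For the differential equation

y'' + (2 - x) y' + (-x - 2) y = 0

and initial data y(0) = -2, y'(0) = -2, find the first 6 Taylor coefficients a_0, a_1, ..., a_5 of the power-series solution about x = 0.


Ansatz: y(x) = sum_{n>=0} a_n x^n, so y'(x) = sum_{n>=1} n a_n x^(n-1) and y''(x) = sum_{n>=2} n(n-1) a_n x^(n-2).
Substitute into P(x) y'' + Q(x) y' + R(x) y = 0 with P(x) = 1, Q(x) = 2 - x, R(x) = -x - 2, and match powers of x.
Initial conditions: a_0 = -2, a_1 = -2.
Setting the coefficient of each power of x to zero and solving order by order (substituting the coefficients already found):
  x^0: 2 a_2 + 2 a_1 - 2 a_0 = 0  ->  2 a_2 = -2 a_1 + 2 a_0 = 0  ->  a_2 = 0
  x^1: 6 a_3 + 4 a_2 - 3 a_1 - a_0 = 0  ->  6 a_3 = -4 a_2 + 3 a_1 + a_0 = -8  ->  a_3 = -4/3
  x^2: 12 a_4 + 6 a_3 - 4 a_2 - a_1 = 0  ->  12 a_4 = -6 a_3 + 4 a_2 + a_1 = 6  ->  a_4 = 1/2
  x^3: 20 a_5 + 8 a_4 - 5 a_3 - a_2 = 0  ->  20 a_5 = -8 a_4 + 5 a_3 + a_2 = -32/3  ->  a_5 = -8/15
Truncated series: y(x) = -2 - 2 x - (4/3) x^3 + (1/2) x^4 - (8/15) x^5 + O(x^6).

a_0 = -2; a_1 = -2; a_2 = 0; a_3 = -4/3; a_4 = 1/2; a_5 = -8/15


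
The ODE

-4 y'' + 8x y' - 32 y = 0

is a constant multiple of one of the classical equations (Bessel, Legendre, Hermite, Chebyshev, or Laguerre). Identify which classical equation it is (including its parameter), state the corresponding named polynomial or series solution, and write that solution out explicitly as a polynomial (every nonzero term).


All three coefficients share the factor -4; dividing through by -4 gives  y'' - 2x y' + 8 y = 0.
This matches the Hermite equation y'' - 2x y' + 2n y = 0 with 2n = 8, so n = 4; the polynomial solution is H_4(x).
With y = sum_k a_k x^k, matching x^k gives (k+2)(k+1) a_{k+2} = 2(k - n) a_k = 2(k - 4) a_k. The right side vanishes at k = 4, so the series with the parity of 4 terminates at degree 4.
Standard normalization: leading coefficient of H_n is 2^n, so a_4 = 2^4 = 16. Work downward with a_k = (k+1)(k+2) a_{k+2} / (2(k - n)):
  a_2 = (3)(4)(16) / (2(2 - 4)) = 192/(-4) = -48
  a_0 = (1)(2)(-48) / (2(0 - 4)) = -96/(-8) = 12
Hence H_4(x) = 16 x^4 - 48 x^2 + 12.

H_4(x); series = 16 x^4 - 48 x^2 + 12


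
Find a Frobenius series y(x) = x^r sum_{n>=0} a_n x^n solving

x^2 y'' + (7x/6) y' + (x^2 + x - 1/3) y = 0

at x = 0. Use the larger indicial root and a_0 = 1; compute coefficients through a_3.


Write in Frobenius form y'' + (p(x)/x) y' + (q(x)/x^2) y = 0:
  p(x) = 7/6,  q(x) = x^2 + x - 1/3.
Indicial equation: r(r-1) + (7/6) r + (-1/3) = 0 -> roots r_1 = 1/2, r_2 = -2/3.
Take r = r_1 = 1/2. Let y(x) = x^r sum_{n>=0} a_n x^n with a_0 = 1.
Substitute y = x^r sum a_n x^n and match x^{r+n}. The recurrence is
  D(n) a_n + 1 a_{n-1} + 1 a_{n-2} = 0,  where D(n) = (r+n)(r+n-1) + (7/6)(r+n) + (-1/3).
  a_n = [-1 a_{n-1} - 1 a_{n-2}] / D(n).
Since the indicial polynomial factors as (r - r_1)(r - r_2), D(n) = (r_1 + n - r_1)(r_1 + n - r_2) = n(n + 7/6).
Evaluating step by step (a_0 = 1):
  n = 1: D(1) = 1(1 + 7/6) = 13/6; numerator = -1(1) = -1; a_1 = (-1)/(13/6) = -6/13
  n = 2: D(2) = 2(2 + 7/6) = 19/3; numerator = -1(-6/13) - 1(1) = -7/13; a_2 = (-7/13)/(19/3) = -21/247
  n = 3: D(3) = 3(3 + 7/6) = 25/2; numerator = -1(-21/247) - 1(-6/13) = 135/247; a_3 = (135/247)/(25/2) = 54/1235

r = 1/2; a_0 = 1; a_1 = -6/13; a_2 = -21/247; a_3 = 54/1235


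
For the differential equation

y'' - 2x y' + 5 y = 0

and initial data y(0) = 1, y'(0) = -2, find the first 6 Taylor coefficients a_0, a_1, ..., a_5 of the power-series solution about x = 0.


Ansatz: y(x) = sum_{n>=0} a_n x^n, so y'(x) = sum_{n>=1} n a_n x^(n-1) and y''(x) = sum_{n>=2} n(n-1) a_n x^(n-2).
Substitute into P(x) y'' + Q(x) y' + R(x) y = 0 with P(x) = 1, Q(x) = -2x, R(x) = 5, and match powers of x.
Initial conditions: a_0 = 1, a_1 = -2.
Setting the coefficient of each power of x to zero and solving order by order (substituting the coefficients already found):
  x^0: 2 a_2 + 5 a_0 = 0  ->  2 a_2 = -5 a_0 = -5  ->  a_2 = -5/2
  x^1: 6 a_3 + 3 a_1 = 0  ->  6 a_3 = -3 a_1 = 6  ->  a_3 = 1
  x^2: 12 a_4 + a_2 = 0  ->  12 a_4 = -a_2 = 5/2  ->  a_4 = 5/24
  x^3: 20 a_5 - a_3 = 0  ->  20 a_5 = a_3 = 1  ->  a_5 = 1/20
Truncated series: y(x) = 1 - 2 x - (5/2) x^2 + x^3 + (5/24) x^4 + (1/20) x^5 + O(x^6).

a_0 = 1; a_1 = -2; a_2 = -5/2; a_3 = 1; a_4 = 5/24; a_5 = 1/20


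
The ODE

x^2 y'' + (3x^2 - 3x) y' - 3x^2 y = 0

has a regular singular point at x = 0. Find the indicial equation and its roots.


Divide by x^2 to reach normal form y'' + P_1(x) y' + P_2(x) y = 0 with P_1(x) = 3 - 3/x and P_2(x) = -3.
x = 0 is a singular point because the y'-coefficient 3 - 3/x has a pole at x = 0.
It is a regular singular point because x P_1(x) = p(x) = 3x - 3 and x^2 P_2(x) = q(x) = -3x^2 are polynomials, hence analytic at x = 0.
p(0) = -3,  q(0) = 0.
Indicial equation: r(r-1) + p(0) r + q(0) = 0, i.e. r^2 + (p(0) - 1) r + q(0) = 0, i.e. r^2 - 4 r = 0.
Discriminant: (-4)^2 - 4(0) = 16, so r = (4 ± 4)/2.
Solving: r_1 = 4, r_2 = 0.

indicial: r^2 - 4 r = 0; roots r_1 = 4, r_2 = 0


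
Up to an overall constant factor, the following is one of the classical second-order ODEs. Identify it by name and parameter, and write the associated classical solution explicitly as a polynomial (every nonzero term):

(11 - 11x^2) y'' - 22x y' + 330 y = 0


All three coefficients share the factor 11; dividing through by 11 gives  (1 - x^2) y'' - 2x y' + 30 y = 0.
This matches the Legendre equation (1 - x^2) y'' - 2x y' + n(n+1) y = 0 (note the -2x y' term) with n(n+1) = 30, so n = 5; the polynomial solution is P_5(x).
With y = sum_k a_k x^k, matching x^k gives (k+2)(k+1) a_{k+2} = [k(k+1) - n(n+1)] a_k = (k - 5)(k + 6) a_k. The right side vanishes at k = 5, so the series with the parity of 5 terminates at degree 5.
Standard normalization (P_n(1) = 1): leading coefficient (2n)!/(2^n (n!)^2) = 3628800/(32*14400) = 63/8, so a_5 = 63/8. Work downward with a_k = (k+1)(k+2) a_{k+2} / ((k - 5)(k + 6)):
  a_3 = (4)(5)(63/8) / ((3 - 5)(3 + 6)) = (315/2)/(-18) = -35/4
  a_1 = (2)(3)(-35/4) / ((1 - 5)(1 + 6)) = (-105/2)/(-28) = 15/8
Hence P_5(x) = 63 x^5/8 - 35 x^3/4 + 15 x/8.

P_5(x); series = 63 x^5/8 - 35 x^3/4 + 15 x/8


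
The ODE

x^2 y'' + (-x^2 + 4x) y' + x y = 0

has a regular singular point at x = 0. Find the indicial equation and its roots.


Divide by x^2 to reach normal form y'' + P_1(x) y' + P_2(x) y = 0 with P_1(x) = -1 + 4/x and P_2(x) = 1/x.
x = 0 is a singular point because the y'-coefficient -1 + 4/x has a pole at x = 0 and the y-coefficient 1/x has a pole at x = 0.
It is a regular singular point because x P_1(x) = p(x) = 4 - x and x^2 P_2(x) = q(x) = x are polynomials, hence analytic at x = 0.
p(0) = 4,  q(0) = 0.
Indicial equation: r(r-1) + p(0) r + q(0) = 0, i.e. r^2 + (p(0) - 1) r + q(0) = 0, i.e. r^2 + 3 r = 0.
Discriminant: (3)^2 - 4(0) = 9, so r = (-3 ± 3)/2.
Solving: r_1 = 0, r_2 = -3.

indicial: r^2 + 3 r = 0; roots r_1 = 0, r_2 = -3


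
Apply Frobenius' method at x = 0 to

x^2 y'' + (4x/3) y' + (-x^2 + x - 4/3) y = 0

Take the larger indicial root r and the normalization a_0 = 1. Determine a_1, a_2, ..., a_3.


Write in Frobenius form y'' + (p(x)/x) y' + (q(x)/x^2) y = 0:
  p(x) = 4/3,  q(x) = -x^2 + x - 4/3.
Indicial equation: r(r-1) + (4/3) r + (-4/3) = 0 -> roots r_1 = 1, r_2 = -4/3.
Take r = r_1 = 1. Let y(x) = x^r sum_{n>=0} a_n x^n with a_0 = 1.
Substitute y = x^r sum a_n x^n and match x^{r+n}. The recurrence is
  D(n) a_n + 1 a_{n-1} - 1 a_{n-2} = 0,  where D(n) = (r+n)(r+n-1) + (4/3)(r+n) + (-4/3).
  a_n = [-1 a_{n-1} + 1 a_{n-2}] / D(n).
Since the indicial polynomial factors as (r - r_1)(r - r_2), D(n) = (r_1 + n - r_1)(r_1 + n - r_2) = n(n + 7/3).
Evaluating step by step (a_0 = 1):
  n = 1: D(1) = 1(1 + 7/3) = 10/3; numerator = -1(1) = -1; a_1 = (-1)/(10/3) = -3/10
  n = 2: D(2) = 2(2 + 7/3) = 26/3; numerator = -1(-3/10) + 1(1) = 13/10; a_2 = (13/10)/(26/3) = 3/20
  n = 3: D(3) = 3(3 + 7/3) = 16; numerator = -1(3/20) + 1(-3/10) = -9/20; a_3 = (-9/20)/(16) = -9/320

r = 1; a_0 = 1; a_1 = -3/10; a_2 = 3/20; a_3 = -9/320


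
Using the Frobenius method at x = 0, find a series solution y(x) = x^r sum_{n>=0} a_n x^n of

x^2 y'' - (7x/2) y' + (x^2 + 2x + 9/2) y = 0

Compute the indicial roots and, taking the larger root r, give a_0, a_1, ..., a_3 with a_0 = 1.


Write in Frobenius form y'' + (p(x)/x) y' + (q(x)/x^2) y = 0:
  p(x) = -7/2,  q(x) = x^2 + 2x + 9/2.
Indicial equation: r(r-1) + (-7/2) r + (9/2) = 0 -> roots r_1 = 3, r_2 = 3/2.
Take r = r_1 = 3. Let y(x) = x^r sum_{n>=0} a_n x^n with a_0 = 1.
Substitute y = x^r sum a_n x^n and match x^{r+n}. The recurrence is
  D(n) a_n + 2 a_{n-1} + 1 a_{n-2} = 0,  where D(n) = (r+n)(r+n-1) + (-7/2)(r+n) + (9/2).
  a_n = [-2 a_{n-1} - 1 a_{n-2}] / D(n).
Since the indicial polynomial factors as (r - r_1)(r - r_2), D(n) = (r_1 + n - r_1)(r_1 + n - r_2) = n(n + 3/2).
Evaluating step by step (a_0 = 1):
  n = 1: D(1) = 1(1 + 3/2) = 5/2; numerator = -2(1) = -2; a_1 = (-2)/(5/2) = -4/5
  n = 2: D(2) = 2(2 + 3/2) = 7; numerator = -2(-4/5) - 1(1) = 3/5; a_2 = (3/5)/(7) = 3/35
  n = 3: D(3) = 3(3 + 3/2) = 27/2; numerator = -2(3/35) - 1(-4/5) = 22/35; a_3 = (22/35)/(27/2) = 44/945

r = 3; a_0 = 1; a_1 = -4/5; a_2 = 3/35; a_3 = 44/945


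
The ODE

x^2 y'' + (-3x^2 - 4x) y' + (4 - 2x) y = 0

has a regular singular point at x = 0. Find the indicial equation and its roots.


Divide by x^2 to reach normal form y'' + P_1(x) y' + P_2(x) y = 0 with P_1(x) = -3 - 4/x and P_2(x) = -2/x + 4/x^2.
x = 0 is a singular point because the y'-coefficient -3 - 4/x has a pole at x = 0 and the y-coefficient -2/x + 4/x^2 has a pole at x = 0.
It is a regular singular point because x P_1(x) = p(x) = -3x - 4 and x^2 P_2(x) = q(x) = 4 - 2x are polynomials, hence analytic at x = 0.
p(0) = -4,  q(0) = 4.
Indicial equation: r(r-1) + p(0) r + q(0) = 0, i.e. r^2 + (p(0) - 1) r + q(0) = 0, i.e. r^2 - 5 r + 4 = 0.
Discriminant: (-5)^2 - 4(4) = 9, so r = (5 ± 3)/2.
Solving: r_1 = 4, r_2 = 1.

indicial: r^2 - 5 r + 4 = 0; roots r_1 = 4, r_2 = 1


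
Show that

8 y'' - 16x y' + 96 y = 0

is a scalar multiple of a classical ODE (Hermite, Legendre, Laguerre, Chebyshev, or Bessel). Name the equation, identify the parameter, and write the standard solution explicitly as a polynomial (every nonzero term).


All three coefficients share the factor 8; dividing through by 8 gives  y'' - 2x y' + 12 y = 0.
This matches the Hermite equation y'' - 2x y' + 2n y = 0 with 2n = 12, so n = 6; the polynomial solution is H_6(x).
With y = sum_k a_k x^k, matching x^k gives (k+2)(k+1) a_{k+2} = 2(k - n) a_k = 2(k - 6) a_k. The right side vanishes at k = 6, so the series with the parity of 6 terminates at degree 6.
Standard normalization: leading coefficient of H_n is 2^n, so a_6 = 2^6 = 64. Work downward with a_k = (k+1)(k+2) a_{k+2} / (2(k - n)):
  a_4 = (5)(6)(64) / (2(4 - 6)) = 1920/(-4) = -480
  a_2 = (3)(4)(-480) / (2(2 - 6)) = -5760/(-8) = 720
  a_0 = (1)(2)(720) / (2(0 - 6)) = 1440/(-12) = -120
Hence H_6(x) = 64 x^6 - 480 x^4 + 720 x^2 - 120.

H_6(x); series = 64 x^6 - 480 x^4 + 720 x^2 - 120


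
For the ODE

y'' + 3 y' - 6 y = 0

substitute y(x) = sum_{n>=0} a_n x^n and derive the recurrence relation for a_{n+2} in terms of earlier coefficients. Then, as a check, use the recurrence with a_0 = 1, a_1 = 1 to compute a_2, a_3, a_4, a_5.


Substitute y = sum_n a_n x^n.
y''(x) has coefficient (n+2)(n+1) a_{n+2} at x^n;
3 y'(x) has coefficient 3 (n+1) a_{n+1} at x^n;
-6 y(x) has coefficient -6 a_n at x^n.
Matching x^n: (n+2)(n+1) a_{n+2} + 3 (n+1) a_{n+1} - 6 a_n = 0.
Thus a_{n+2} = [-3 (n+1) a_{n+1} + 6 a_n] / ((n+1)(n+2)).

Check with a_0 = 1, a_1 = 1 (apply the recurrence for n = 0, 1, 2, 3): a_0 = 1, a_1 = 1, a_2 = 3/2, a_3 = -1/2, a_4 = 9/8, a_5 = -33/40.

a_(n+2) = [-3 (n+1) a_(n+1) + 6 a_n] / ((n+1)(n+2)); check: a_0 = 1, a_1 = 1, a_2 = 3/2, a_3 = -1/2, a_4 = 9/8, a_5 = -33/40


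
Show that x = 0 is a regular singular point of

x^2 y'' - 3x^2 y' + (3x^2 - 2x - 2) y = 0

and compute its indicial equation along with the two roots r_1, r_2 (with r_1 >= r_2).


Divide by x^2 to reach normal form y'' + P_1(x) y' + P_2(x) y = 0 with P_1(x) = -3 and P_2(x) = 3 - 2/x - 2/x^2.
x = 0 is a singular point because the y-coefficient 3 - 2/x - 2/x^2 has a pole at x = 0.
It is a regular singular point because x P_1(x) = p(x) = -3x and x^2 P_2(x) = q(x) = 3x^2 - 2x - 2 are polynomials, hence analytic at x = 0.
p(0) = 0,  q(0) = -2.
Indicial equation: r(r-1) + p(0) r + q(0) = 0, i.e. r^2 + (p(0) - 1) r + q(0) = 0, i.e. r^2 - 1 r - 2 = 0.
Discriminant: (-1)^2 - 4(-2) = 9, so r = (1 ± 3)/2.
Solving: r_1 = 2, r_2 = -1.

indicial: r^2 - 1 r - 2 = 0; roots r_1 = 2, r_2 = -1


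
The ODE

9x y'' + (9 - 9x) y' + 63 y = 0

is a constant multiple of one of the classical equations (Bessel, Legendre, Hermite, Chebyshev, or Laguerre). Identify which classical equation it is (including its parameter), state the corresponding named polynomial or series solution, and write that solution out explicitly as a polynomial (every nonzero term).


All three coefficients share the factor 9; dividing through by 9 gives  x y'' + (1 - x) y' + 7 y = 0.
This matches the Laguerre equation x y'' + (1 - x) y' + n y = 0 with n = 7; the polynomial solution is L_7(x).
With y = sum_k a_k x^k, matching x^k gives (k+1)k a_{k+1} + (k+1) a_{k+1} - k a_k + n a_k = 0, i.e. (k+1)^2 a_{k+1} = (k - n) a_k = (k - 7) a_k. The right side vanishes at k = 7, so the series terminates at degree 7.
Standard normalization L_n(0) = 1 gives a_0 = 1. Work upward with a_{k+1} = (k - 7) a_k / (k+1)^2:
  a_1 = (0 - 7)(1) / 1^2 = -7/1 = -7
  a_2 = (1 - 7)(-7) / 2^2 = 42/4 = 21/2
  a_3 = (2 - 7)(21/2) / 3^2 = (-105/2)/9 = -35/6
  a_4 = (3 - 7)(-35/6) / 4^2 = (70/3)/16 = 35/24
  a_5 = (4 - 7)(35/24) / 5^2 = (-35/8)/25 = -7/40
  a_6 = (5 - 7)(-7/40) / 6^2 = (7/20)/36 = 7/720
  a_7 = (6 - 7)(7/720) / 7^2 = (-7/720)/49 = -1/5040
Hence L_7(x) = -x^7/5040 + 7 x^6/720 - 7 x^5/40 + 35 x^4/24 - 35 x^3/6 + 21 x^2/2 - 7 x + 1.

L_7(x); series = -x^7/5040 + 7 x^6/720 - 7 x^5/40 + 35 x^4/24 - 35 x^3/6 + 21 x^2/2 - 7 x + 1


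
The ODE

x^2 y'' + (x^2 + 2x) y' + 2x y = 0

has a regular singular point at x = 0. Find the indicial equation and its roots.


Divide by x^2 to reach normal form y'' + P_1(x) y' + P_2(x) y = 0 with P_1(x) = 1 + 2/x and P_2(x) = 2/x.
x = 0 is a singular point because the y'-coefficient 1 + 2/x has a pole at x = 0 and the y-coefficient 2/x has a pole at x = 0.
It is a regular singular point because x P_1(x) = p(x) = x + 2 and x^2 P_2(x) = q(x) = 2x are polynomials, hence analytic at x = 0.
p(0) = 2,  q(0) = 0.
Indicial equation: r(r-1) + p(0) r + q(0) = 0, i.e. r^2 + (p(0) - 1) r + q(0) = 0, i.e. r^2 + 1 r = 0.
Discriminant: (1)^2 - 4(0) = 1, so r = (-1 ± 1)/2.
Solving: r_1 = 0, r_2 = -1.

indicial: r^2 + 1 r = 0; roots r_1 = 0, r_2 = -1


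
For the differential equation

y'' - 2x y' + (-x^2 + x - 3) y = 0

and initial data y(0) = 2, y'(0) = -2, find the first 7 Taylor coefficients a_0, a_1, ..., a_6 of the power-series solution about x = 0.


Ansatz: y(x) = sum_{n>=0} a_n x^n, so y'(x) = sum_{n>=1} n a_n x^(n-1) and y''(x) = sum_{n>=2} n(n-1) a_n x^(n-2).
Substitute into P(x) y'' + Q(x) y' + R(x) y = 0 with P(x) = 1, Q(x) = -2x, R(x) = -x^2 + x - 3, and match powers of x.
Initial conditions: a_0 = 2, a_1 = -2.
Setting the coefficient of each power of x to zero and solving order by order (substituting the coefficients already found):
  x^0: 2 a_2 - 3 a_0 = 0  ->  2 a_2 = 3 a_0 = 6  ->  a_2 = 3
  x^1: 6 a_3 - 5 a_1 + a_0 = 0  ->  6 a_3 = 5 a_1 - a_0 = -12  ->  a_3 = -2
  x^2: 12 a_4 - 7 a_2 + a_1 - a_0 = 0  ->  12 a_4 = 7 a_2 - a_1 + a_0 = 25  ->  a_4 = 25/12
  x^3: 20 a_5 - 9 a_3 + a_2 - a_1 = 0  ->  20 a_5 = 9 a_3 - a_2 + a_1 = -23  ->  a_5 = -23/20
  x^4: 30 a_6 - 11 a_4 + a_3 - a_2 = 0  ->  30 a_6 = 11 a_4 - a_3 + a_2 = 335/12  ->  a_6 = 67/72
Truncated series: y(x) = 2 - 2 x + 3 x^2 - 2 x^3 + (25/12) x^4 - (23/20) x^5 + (67/72) x^6 + O(x^7).

a_0 = 2; a_1 = -2; a_2 = 3; a_3 = -2; a_4 = 25/12; a_5 = -23/20; a_6 = 67/72


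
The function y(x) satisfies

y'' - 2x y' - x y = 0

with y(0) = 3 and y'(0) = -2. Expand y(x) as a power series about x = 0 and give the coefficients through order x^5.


Ansatz: y(x) = sum_{n>=0} a_n x^n, so y'(x) = sum_{n>=1} n a_n x^(n-1) and y''(x) = sum_{n>=2} n(n-1) a_n x^(n-2).
Substitute into P(x) y'' + Q(x) y' + R(x) y = 0 with P(x) = 1, Q(x) = -2x, R(x) = -x, and match powers of x.
Initial conditions: a_0 = 3, a_1 = -2.
Setting the coefficient of each power of x to zero and solving order by order (substituting the coefficients already found):
  x^0: 2 a_2 = 0  ->  a_2 = 0
  x^1: 6 a_3 - 2 a_1 - a_0 = 0  ->  6 a_3 = 2 a_1 + a_0 = -1  ->  a_3 = -1/6
  x^2: 12 a_4 - 4 a_2 - a_1 = 0  ->  12 a_4 = 4 a_2 + a_1 = -2  ->  a_4 = -1/6
  x^3: 20 a_5 - 6 a_3 - a_2 = 0  ->  20 a_5 = 6 a_3 + a_2 = -1  ->  a_5 = -1/20
Truncated series: y(x) = 3 - 2 x - (1/6) x^3 - (1/6) x^4 - (1/20) x^5 + O(x^6).

a_0 = 3; a_1 = -2; a_2 = 0; a_3 = -1/6; a_4 = -1/6; a_5 = -1/20


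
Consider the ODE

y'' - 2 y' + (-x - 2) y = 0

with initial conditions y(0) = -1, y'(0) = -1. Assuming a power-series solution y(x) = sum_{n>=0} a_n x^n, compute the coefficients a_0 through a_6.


Ansatz: y(x) = sum_{n>=0} a_n x^n, so y'(x) = sum_{n>=1} n a_n x^(n-1) and y''(x) = sum_{n>=2} n(n-1) a_n x^(n-2).
Substitute into P(x) y'' + Q(x) y' + R(x) y = 0 with P(x) = 1, Q(x) = -2, R(x) = -x - 2, and match powers of x.
Initial conditions: a_0 = -1, a_1 = -1.
Setting the coefficient of each power of x to zero and solving order by order (substituting the coefficients already found):
  x^0: 2 a_2 - 2 a_1 - 2 a_0 = 0  ->  2 a_2 = 2 a_1 + 2 a_0 = -4  ->  a_2 = -2
  x^1: 6 a_3 - 4 a_2 - 2 a_1 - a_0 = 0  ->  6 a_3 = 4 a_2 + 2 a_1 + a_0 = -11  ->  a_3 = -11/6
  x^2: 12 a_4 - 6 a_3 - 2 a_2 - a_1 = 0  ->  12 a_4 = 6 a_3 + 2 a_2 + a_1 = -16  ->  a_4 = -4/3
  x^3: 20 a_5 - 8 a_4 - 2 a_3 - a_2 = 0  ->  20 a_5 = 8 a_4 + 2 a_3 + a_2 = -49/3  ->  a_5 = -49/60
  x^4: 30 a_6 - 10 a_5 - 2 a_4 - a_3 = 0  ->  30 a_6 = 10 a_5 + 2 a_4 + a_3 = -38/3  ->  a_6 = -19/45
Truncated series: y(x) = -1 - x - 2 x^2 - (11/6) x^3 - (4/3) x^4 - (49/60) x^5 - (19/45) x^6 + O(x^7).

a_0 = -1; a_1 = -1; a_2 = -2; a_3 = -11/6; a_4 = -4/3; a_5 = -49/60; a_6 = -19/45


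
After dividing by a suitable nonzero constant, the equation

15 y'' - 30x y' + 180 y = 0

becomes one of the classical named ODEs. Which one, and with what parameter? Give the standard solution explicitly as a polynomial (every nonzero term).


All three coefficients share the factor 15; dividing through by 15 gives  y'' - 2x y' + 12 y = 0.
This matches the Hermite equation y'' - 2x y' + 2n y = 0 with 2n = 12, so n = 6; the polynomial solution is H_6(x).
With y = sum_k a_k x^k, matching x^k gives (k+2)(k+1) a_{k+2} = 2(k - n) a_k = 2(k - 6) a_k. The right side vanishes at k = 6, so the series with the parity of 6 terminates at degree 6.
Standard normalization: leading coefficient of H_n is 2^n, so a_6 = 2^6 = 64. Work downward with a_k = (k+1)(k+2) a_{k+2} / (2(k - n)):
  a_4 = (5)(6)(64) / (2(4 - 6)) = 1920/(-4) = -480
  a_2 = (3)(4)(-480) / (2(2 - 6)) = -5760/(-8) = 720
  a_0 = (1)(2)(720) / (2(0 - 6)) = 1440/(-12) = -120
Hence H_6(x) = 64 x^6 - 480 x^4 + 720 x^2 - 120.

H_6(x); series = 64 x^6 - 480 x^4 + 720 x^2 - 120


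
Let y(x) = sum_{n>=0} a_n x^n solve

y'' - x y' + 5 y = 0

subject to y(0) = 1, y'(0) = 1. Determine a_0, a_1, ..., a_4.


Ansatz: y(x) = sum_{n>=0} a_n x^n, so y'(x) = sum_{n>=1} n a_n x^(n-1) and y''(x) = sum_{n>=2} n(n-1) a_n x^(n-2).
Substitute into P(x) y'' + Q(x) y' + R(x) y = 0 with P(x) = 1, Q(x) = -x, R(x) = 5, and match powers of x.
Initial conditions: a_0 = 1, a_1 = 1.
Setting the coefficient of each power of x to zero and solving order by order (substituting the coefficients already found):
  x^0: 2 a_2 + 5 a_0 = 0  ->  2 a_2 = -5 a_0 = -5  ->  a_2 = -5/2
  x^1: 6 a_3 + 4 a_1 = 0  ->  6 a_3 = -4 a_1 = -4  ->  a_3 = -2/3
  x^2: 12 a_4 + 3 a_2 = 0  ->  12 a_4 = -3 a_2 = 15/2  ->  a_4 = 5/8
Truncated series: y(x) = 1 + x - (5/2) x^2 - (2/3) x^3 + (5/8) x^4 + O(x^5).

a_0 = 1; a_1 = 1; a_2 = -5/2; a_3 = -2/3; a_4 = 5/8


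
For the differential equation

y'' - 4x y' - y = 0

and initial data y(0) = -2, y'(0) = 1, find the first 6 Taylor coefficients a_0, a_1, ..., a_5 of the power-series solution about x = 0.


Ansatz: y(x) = sum_{n>=0} a_n x^n, so y'(x) = sum_{n>=1} n a_n x^(n-1) and y''(x) = sum_{n>=2} n(n-1) a_n x^(n-2).
Substitute into P(x) y'' + Q(x) y' + R(x) y = 0 with P(x) = 1, Q(x) = -4x, R(x) = -1, and match powers of x.
Initial conditions: a_0 = -2, a_1 = 1.
Setting the coefficient of each power of x to zero and solving order by order (substituting the coefficients already found):
  x^0: 2 a_2 - a_0 = 0  ->  2 a_2 = a_0 = -2  ->  a_2 = -1
  x^1: 6 a_3 - 5 a_1 = 0  ->  6 a_3 = 5 a_1 = 5  ->  a_3 = 5/6
  x^2: 12 a_4 - 9 a_2 = 0  ->  12 a_4 = 9 a_2 = -9  ->  a_4 = -3/4
  x^3: 20 a_5 - 13 a_3 = 0  ->  20 a_5 = 13 a_3 = 65/6  ->  a_5 = 13/24
Truncated series: y(x) = -2 + x - x^2 + (5/6) x^3 - (3/4) x^4 + (13/24) x^5 + O(x^6).

a_0 = -2; a_1 = 1; a_2 = -1; a_3 = 5/6; a_4 = -3/4; a_5 = 13/24


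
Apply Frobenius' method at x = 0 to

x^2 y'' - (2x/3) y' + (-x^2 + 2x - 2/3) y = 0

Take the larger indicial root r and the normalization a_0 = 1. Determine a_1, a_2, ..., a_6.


Write in Frobenius form y'' + (p(x)/x) y' + (q(x)/x^2) y = 0:
  p(x) = -2/3,  q(x) = -x^2 + 2x - 2/3.
Indicial equation: r(r-1) + (-2/3) r + (-2/3) = 0 -> roots r_1 = 2, r_2 = -1/3.
Take r = r_1 = 2. Let y(x) = x^r sum_{n>=0} a_n x^n with a_0 = 1.
Substitute y = x^r sum a_n x^n and match x^{r+n}. The recurrence is
  D(n) a_n + 2 a_{n-1} - 1 a_{n-2} = 0,  where D(n) = (r+n)(r+n-1) + (-2/3)(r+n) + (-2/3).
  a_n = [-2 a_{n-1} + 1 a_{n-2}] / D(n).
Since the indicial polynomial factors as (r - r_1)(r - r_2), D(n) = (r_1 + n - r_1)(r_1 + n - r_2) = n(n + 7/3).
Evaluating step by step (a_0 = 1):
  n = 1: D(1) = 1(1 + 7/3) = 10/3; numerator = -2(1) = -2; a_1 = (-2)/(10/3) = -3/5
  n = 2: D(2) = 2(2 + 7/3) = 26/3; numerator = -2(-3/5) + 1(1) = 11/5; a_2 = (11/5)/(26/3) = 33/130
  n = 3: D(3) = 3(3 + 7/3) = 16; numerator = -2(33/130) + 1(-3/5) = -72/65; a_3 = (-72/65)/(16) = -9/130
  n = 4: D(4) = 4(4 + 7/3) = 76/3; numerator = -2(-9/130) + 1(33/130) = 51/130; a_4 = (51/130)/(76/3) = 153/9880
  n = 5: D(5) = 5(5 + 7/3) = 110/3; numerator = -2(153/9880) + 1(-9/130) = -99/988; a_5 = (-99/988)/(110/3) = -27/9880
  n = 6: D(6) = 6(6 + 7/3) = 50; numerator = -2(-27/9880) + 1(153/9880) = 207/9880; a_6 = (207/9880)/(50) = 207/494000

r = 2; a_0 = 1; a_1 = -3/5; a_2 = 33/130; a_3 = -9/130; a_4 = 153/9880; a_5 = -27/9880; a_6 = 207/494000


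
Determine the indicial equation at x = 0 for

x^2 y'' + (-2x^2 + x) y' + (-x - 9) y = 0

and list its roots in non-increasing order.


Divide by x^2 to reach normal form y'' + P_1(x) y' + P_2(x) y = 0 with P_1(x) = -2 + 1/x and P_2(x) = -1/x - 9/x^2.
x = 0 is a singular point because the y'-coefficient -2 + 1/x has a pole at x = 0 and the y-coefficient -1/x - 9/x^2 has a pole at x = 0.
It is a regular singular point because x P_1(x) = p(x) = 1 - 2x and x^2 P_2(x) = q(x) = -x - 9 are polynomials, hence analytic at x = 0.
p(0) = 1,  q(0) = -9.
Indicial equation: r(r-1) + p(0) r + q(0) = 0, i.e. r^2 + (p(0) - 1) r + q(0) = 0, i.e. r^2 - 9 = 0.
Discriminant: (0)^2 - 4(-9) = 36, so r = (0 ± 6)/2.
Solving: r_1 = 3, r_2 = -3.

indicial: r^2 - 9 = 0; roots r_1 = 3, r_2 = -3


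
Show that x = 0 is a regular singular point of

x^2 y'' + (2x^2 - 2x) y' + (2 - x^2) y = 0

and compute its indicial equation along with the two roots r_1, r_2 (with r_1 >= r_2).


Divide by x^2 to reach normal form y'' + P_1(x) y' + P_2(x) y = 0 with P_1(x) = 2 - 2/x and P_2(x) = -1 + 2/x^2.
x = 0 is a singular point because the y'-coefficient 2 - 2/x has a pole at x = 0 and the y-coefficient -1 + 2/x^2 has a pole at x = 0.
It is a regular singular point because x P_1(x) = p(x) = 2x - 2 and x^2 P_2(x) = q(x) = 2 - x^2 are polynomials, hence analytic at x = 0.
p(0) = -2,  q(0) = 2.
Indicial equation: r(r-1) + p(0) r + q(0) = 0, i.e. r^2 + (p(0) - 1) r + q(0) = 0, i.e. r^2 - 3 r + 2 = 0.
Discriminant: (-3)^2 - 4(2) = 1, so r = (3 ± 1)/2.
Solving: r_1 = 2, r_2 = 1.

indicial: r^2 - 3 r + 2 = 0; roots r_1 = 2, r_2 = 1


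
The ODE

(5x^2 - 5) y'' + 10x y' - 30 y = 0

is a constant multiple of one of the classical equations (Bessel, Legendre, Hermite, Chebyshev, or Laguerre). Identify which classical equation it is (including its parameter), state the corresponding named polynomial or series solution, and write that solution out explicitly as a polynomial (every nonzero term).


All three coefficients share the factor -5; dividing through by -5 gives  (1 - x^2) y'' - 2x y' + 6 y = 0.
This matches the Legendre equation (1 - x^2) y'' - 2x y' + n(n+1) y = 0 (note the -2x y' term) with n(n+1) = 6, so n = 2; the polynomial solution is P_2(x).
With y = sum_k a_k x^k, matching x^k gives (k+2)(k+1) a_{k+2} = [k(k+1) - n(n+1)] a_k = (k - 2)(k + 3) a_k. The right side vanishes at k = 2, so the series with the parity of 2 terminates at degree 2.
Standard normalization (P_n(1) = 1): leading coefficient (2n)!/(2^n (n!)^2) = 24/(4*4) = 3/2, so a_2 = 3/2. Work downward with a_k = (k+1)(k+2) a_{k+2} / ((k - 2)(k + 3)):
  a_0 = (1)(2)(3/2) / ((0 - 2)(0 + 3)) = 3/(-6) = -1/2
Hence P_2(x) = 3 x^2/2 - 1/2.

P_2(x); series = 3 x^2/2 - 1/2


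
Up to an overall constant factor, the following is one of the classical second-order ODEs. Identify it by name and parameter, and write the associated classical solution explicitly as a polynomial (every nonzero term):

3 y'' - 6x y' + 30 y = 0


All three coefficients share the factor 3; dividing through by 3 gives  y'' - 2x y' + 10 y = 0.
This matches the Hermite equation y'' - 2x y' + 2n y = 0 with 2n = 10, so n = 5; the polynomial solution is H_5(x).
With y = sum_k a_k x^k, matching x^k gives (k+2)(k+1) a_{k+2} = 2(k - n) a_k = 2(k - 5) a_k. The right side vanishes at k = 5, so the series with the parity of 5 terminates at degree 5.
Standard normalization: leading coefficient of H_n is 2^n, so a_5 = 2^5 = 32. Work downward with a_k = (k+1)(k+2) a_{k+2} / (2(k - n)):
  a_3 = (4)(5)(32) / (2(3 - 5)) = 640/(-4) = -160
  a_1 = (2)(3)(-160) / (2(1 - 5)) = -960/(-8) = 120
Hence H_5(x) = 32 x^5 - 160 x^3 + 120 x.

H_5(x); series = 32 x^5 - 160 x^3 + 120 x


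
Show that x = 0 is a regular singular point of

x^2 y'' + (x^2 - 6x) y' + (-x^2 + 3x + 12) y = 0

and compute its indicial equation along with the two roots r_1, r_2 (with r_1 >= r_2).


Divide by x^2 to reach normal form y'' + P_1(x) y' + P_2(x) y = 0 with P_1(x) = 1 - 6/x and P_2(x) = -1 + 3/x + 12/x^2.
x = 0 is a singular point because the y'-coefficient 1 - 6/x has a pole at x = 0 and the y-coefficient -1 + 3/x + 12/x^2 has a pole at x = 0.
It is a regular singular point because x P_1(x) = p(x) = x - 6 and x^2 P_2(x) = q(x) = -x^2 + 3x + 12 are polynomials, hence analytic at x = 0.
p(0) = -6,  q(0) = 12.
Indicial equation: r(r-1) + p(0) r + q(0) = 0, i.e. r^2 + (p(0) - 1) r + q(0) = 0, i.e. r^2 - 7 r + 12 = 0.
Discriminant: (-7)^2 - 4(12) = 1, so r = (7 ± 1)/2.
Solving: r_1 = 4, r_2 = 3.

indicial: r^2 - 7 r + 12 = 0; roots r_1 = 4, r_2 = 3
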